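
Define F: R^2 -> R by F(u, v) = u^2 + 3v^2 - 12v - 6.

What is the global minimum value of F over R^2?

F(u,v) separates as P(u) + Q(v) − 6, so its minimum is min P + min Q − 6.
P'(u) = 2u vanishes at u ∈ {0}; Q'(v) = 6v - 12 vanishes at v ∈ {2}.
Local minima of P (where P''>0): P(0)=0. Local minima of Q: Q(2)=-12.
So the global minimum of F is P(0) + Q(2) − 6 = 0 − 12 − 6 = -18, attained at (0, 2).

-18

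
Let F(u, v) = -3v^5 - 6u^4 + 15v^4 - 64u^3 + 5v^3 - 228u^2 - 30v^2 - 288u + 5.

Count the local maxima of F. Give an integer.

4

F separates as a function of u plus a function of v, so ∇F=0 decouples.
∂F/∂u = -24(u + 1)(u + 3)(u + 4) = 0 at u ∈ {-4, -3, -1}; ∂F/∂v = -15v(v - 4)(v - 1)(v + 1) = 0 at v ∈ {-1, 0, 1, 4}.
The Hessian is diagonal: diag(F_uu, F_vv). Second derivatives: F_uu(-4)=-72, F_uu(-3)=48, F_uu(-1)=-144; F_vv(-1)=150, F_vv(0)=-60, F_vv(1)=90, F_vv(4)=-900.
Local maxima occur where both diagonal entries negative: (-4, 0), (-4, 4), (-1, 0), (-1, 4). Count: 4.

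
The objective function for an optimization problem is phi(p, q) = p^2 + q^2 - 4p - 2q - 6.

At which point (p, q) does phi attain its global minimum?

(2, 1)

phi(p,q) separates as A(p) + B(q) − 6, so its minimum is min A + min B − 6.
A'(p) = 2p - 4 vanishes at p ∈ {2}; B'(q) = 2q - 2 vanishes at q ∈ {1}.
Local minima of A (where A''>0): A(2)=-4. Local minima of B: B(1)=-1.
So the global minimum of phi is A(2) + B(1) − 6 = -4 − 1 − 6 = -11, attained at (2, 1).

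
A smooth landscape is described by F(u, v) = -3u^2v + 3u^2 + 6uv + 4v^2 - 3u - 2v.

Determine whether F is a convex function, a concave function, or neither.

neither

The term -3u^2v is cubic, so the Hessian is not constant.
∂²F/∂u² = -6v + 6, which takes both signs as v varies (negative for sufficiently large v). A diagonal entry of the Hessian changing sign means the Hessian is neither positive- nor negative-semidefinite on all of R^2.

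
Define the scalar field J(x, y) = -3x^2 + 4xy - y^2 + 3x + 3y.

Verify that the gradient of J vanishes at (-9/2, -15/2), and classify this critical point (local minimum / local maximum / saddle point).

saddle point

∇J = (-6x + 4y + 3, 4x - 2y + 3); substituting (-9/2, -15/2) gives ∇J = (0, 0), so (-9/2, -15/2) is indeed a critical point.
The Hessian of J is constant: H = [[-6, 4], [4, -2]].
det(H) = (-6)·(-2) − 4² = -4.
Since det(H) < 0, H is indefinite and the critical point is a saddle point.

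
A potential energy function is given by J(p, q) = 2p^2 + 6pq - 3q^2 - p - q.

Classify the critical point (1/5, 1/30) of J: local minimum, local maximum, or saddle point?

saddle point

The Hessian of J is constant: H = [[4, 6], [6, -6]].
det(H) = 4·(-6) − 6² = -60.
Since det(H) < 0, H is indefinite and the critical point is a saddle point.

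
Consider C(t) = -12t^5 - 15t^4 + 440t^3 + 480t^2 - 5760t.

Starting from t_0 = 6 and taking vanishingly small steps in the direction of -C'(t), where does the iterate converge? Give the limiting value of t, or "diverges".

diverges

C'(t) = -60(t - 4)(t - 2)(t + 3)(t + 4), so C'(6) = -43200.
Gradient descent moves in the -C' direction, i.e. t is increasing.
There is no critical point above t=6, and C' keeps the same sign, so the iterate runs off to +∞.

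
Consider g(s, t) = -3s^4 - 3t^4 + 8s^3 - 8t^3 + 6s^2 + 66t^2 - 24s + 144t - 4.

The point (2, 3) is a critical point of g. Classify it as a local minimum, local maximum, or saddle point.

local maximum

The mixed partial ∂²g/∂s∂t is 0, so the Hessian at any point is diag(g_ss, g_tt) = diag(12(-3s^2 + 4s + 1), 12(-3t^2 - 4t + 11)).
At (2, 3): H = diag(-36, -336).
Both eigenvalues are negative, so H is negative definite: a local maximum.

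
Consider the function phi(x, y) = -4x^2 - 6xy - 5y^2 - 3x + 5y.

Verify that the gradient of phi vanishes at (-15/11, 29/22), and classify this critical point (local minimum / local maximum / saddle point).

local maximum

∇phi = (-8x - 6y - 3, -6x - 10y + 5); substituting (-15/11, 29/22) gives ∇phi = (0, 0), so (-15/11, 29/22) is indeed a critical point.
The Hessian of phi is constant: H = [[-8, -6], [-6, -10]].
det(H) = (-8)·(-10) − (-6)² = 44.
det(H) > 0 and tr(H) = -18 < 0, so H is negative definite and the point is a local maximum.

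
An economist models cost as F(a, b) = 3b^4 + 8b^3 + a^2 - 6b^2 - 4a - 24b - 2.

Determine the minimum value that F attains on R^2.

F(a,b) separates as P(a) + Q(b) − 2, so its minimum is min P + min Q − 2.
P'(a) = 2a - 4 vanishes at a ∈ {2}; Q'(b) = 12(b - 1)(b + 1)(b + 2) vanishes at b ∈ {-2, -1, 1}.
Local minima of P (where P''>0): P(2)=-4. Local minima of Q: Q(-2)=8, Q(1)=-19.
So the global minimum of F is P(2) + Q(1) − 2 = -4 − 19 − 2 = -25, attained at (2, 1).

-25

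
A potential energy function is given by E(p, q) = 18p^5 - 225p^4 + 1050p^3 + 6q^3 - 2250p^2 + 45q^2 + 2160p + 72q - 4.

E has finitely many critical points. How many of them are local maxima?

E separates as a function of p plus a function of q, so ∇E=0 decouples.
∂E/∂p = 90(p - 4)(p - 3)(p - 2)(p - 1) = 0 at p ∈ {1, 2, 3, 4}; ∂E/∂q = 18(q + 1)(q + 4) = 0 at q ∈ {-4, -1}.
The Hessian is diagonal: diag(E_pp, E_qq). Second derivatives: E_pp(1)=-540, E_pp(2)=180, E_pp(3)=-180, E_pp(4)=540; E_qq(-4)=-54, E_qq(-1)=54.
Local maxima occur where both diagonal entries negative: (1, -4), (3, -4). Count: 2.

2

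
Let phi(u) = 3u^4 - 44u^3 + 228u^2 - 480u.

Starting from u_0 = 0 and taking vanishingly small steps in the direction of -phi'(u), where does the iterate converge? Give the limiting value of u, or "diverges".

phi'(u) = 12(u - 5)(u - 4)(u - 2), so phi'(0) = -480.
Gradient descent moves in the -phi' direction, i.e. u is increasing.
The nearest critical point in that direction is u = 2, where phi'' = 72 > 0 (a local minimum). The iterate converges there.

2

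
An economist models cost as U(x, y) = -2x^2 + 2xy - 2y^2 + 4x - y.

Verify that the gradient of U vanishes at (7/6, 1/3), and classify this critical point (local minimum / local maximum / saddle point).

local maximum

∇U = (-4x + 2y + 4, 2x - 4y - 1); substituting (7/6, 1/3) gives ∇U = (0, 0), so (7/6, 1/3) is indeed a critical point.
The Hessian of U is constant: H = [[-4, 2], [2, -4]].
det(H) = (-4)·(-4) − 2² = 12.
det(H) > 0 and tr(H) = -8 < 0, so H is negative definite and the point is a local maximum.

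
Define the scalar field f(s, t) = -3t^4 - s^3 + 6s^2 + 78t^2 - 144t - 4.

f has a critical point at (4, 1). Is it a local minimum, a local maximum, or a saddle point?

The mixed partial ∂²f/∂s∂t is 0, so the Hessian at any point is diag(f_ss, f_tt) = diag(6(-s + 2), 12(-3t^2 + 13)).
At (4, 1): H = diag(-12, 120).
The eigenvalues have opposite signs, so H is indefinite: a saddle point.

saddle point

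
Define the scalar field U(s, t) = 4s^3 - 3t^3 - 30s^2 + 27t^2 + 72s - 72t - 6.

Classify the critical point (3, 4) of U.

The mixed partial ∂²U/∂s∂t is 0, so the Hessian at any point is diag(U_ss, U_tt) = diag(12(2s - 5), 18(-t + 3)).
At (3, 4): H = diag(12, -18).
The eigenvalues have opposite signs, so H is indefinite: a saddle point.

saddle point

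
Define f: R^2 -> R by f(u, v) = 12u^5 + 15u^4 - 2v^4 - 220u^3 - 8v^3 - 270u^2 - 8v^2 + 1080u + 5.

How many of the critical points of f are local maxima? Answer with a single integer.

4

f separates as a function of u plus a function of v, so ∇f=0 decouples.
∂f/∂u = 60(u - 3)(u - 1)(u + 2)(u + 3) = 0 at u ∈ {-3, -2, 1, 3}; ∂f/∂v = -8v(v + 1)(v + 2) = 0 at v ∈ {-2, -1, 0}.
The Hessian is diagonal: diag(f_uu, f_vv). Second derivatives: f_uu(-3)=-1440, f_uu(-2)=900, f_uu(1)=-1440, f_uu(3)=3600; f_vv(-2)=-16, f_vv(-1)=8, f_vv(0)=-16.
Local maxima occur where both diagonal entries negative: (-3, -2), (-3, 0), (1, -2), (1, 0). Count: 4.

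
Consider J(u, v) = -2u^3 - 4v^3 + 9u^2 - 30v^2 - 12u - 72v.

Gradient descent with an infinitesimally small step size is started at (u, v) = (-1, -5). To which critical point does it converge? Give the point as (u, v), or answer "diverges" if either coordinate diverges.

(1, -3)

J is separable, so gradient descent decouples: u follows -∂J/∂u, v follows -∂J/∂v.
∂J/∂u = -6(u - 2)(u - 1); at u=-1 this is -36, so u increases.
∂J/∂v = -12(v + 2)(v + 3); at v=-5 this is -72, so v increases.
u converges to its nearest critical value 1 (a local min of the u-part); v converges to -3. The iterate converges to (1, -3).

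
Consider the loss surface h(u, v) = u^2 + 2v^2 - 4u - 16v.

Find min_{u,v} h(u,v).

h(u,v) separates as P(u) + Q(v), so its minimum is min P + min Q.
P'(u) = 2u - 4 vanishes at u ∈ {2}; Q'(v) = 4v - 16 vanishes at v ∈ {4}.
Local minima of P (where P''>0): P(2)=-4. Local minima of Q: Q(4)=-32.
So the global minimum of h is P(2) + Q(4) = -4 − 32 = -36, attained at (2, 4).

-36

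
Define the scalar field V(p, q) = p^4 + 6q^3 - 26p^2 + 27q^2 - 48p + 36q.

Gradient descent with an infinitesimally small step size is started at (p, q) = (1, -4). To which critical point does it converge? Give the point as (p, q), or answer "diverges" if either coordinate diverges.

diverges

V is separable, so gradient descent decouples: p follows -∂V/∂p, q follows -∂V/∂q.
∂V/∂p = 4(p - 4)(p + 1)(p + 3); at p=1 this is -96, so p increases.
∂V/∂q = 18(q + 1)(q + 2); at q=-4 this is 108, so q decreases.
The q-coordinate has no critical point in that direction and runs off to infinity.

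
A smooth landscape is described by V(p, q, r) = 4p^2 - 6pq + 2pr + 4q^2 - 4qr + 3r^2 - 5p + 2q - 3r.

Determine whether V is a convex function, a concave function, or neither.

convex

V is quadratic, so its Hessian is the constant matrix H = [[8, -6, 2], [-6, 8, -4], [2, -4, 6]].
Leading principal minors: 8, 28, 104.
All positive ⇒ H ≻ 0 ⇒ convex.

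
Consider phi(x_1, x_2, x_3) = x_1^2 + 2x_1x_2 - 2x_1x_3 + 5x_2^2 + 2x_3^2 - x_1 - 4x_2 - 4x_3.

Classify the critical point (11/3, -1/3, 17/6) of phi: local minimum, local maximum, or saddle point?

The Hessian is constant: H = [[2, 2, -2], [2, 10, 0], [-2, 0, 4]].
Leading principal minors: Δ₁ = 2, Δ₂ = 16, Δ₃ = 24.
All leading minors are positive, so H is positive definite: a local minimum.

local minimum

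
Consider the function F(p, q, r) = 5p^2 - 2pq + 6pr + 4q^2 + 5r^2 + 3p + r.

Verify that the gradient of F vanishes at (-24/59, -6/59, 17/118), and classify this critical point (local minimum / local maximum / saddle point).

∇F = (10p - 2q + 6r + 3, -2p + 8q, 6p + 10r + 1); substituting (-24/59, -6/59, 17/118) gives ∇F = (0, 0, 0), so (-24/59, -6/59, 17/118) is indeed a critical point.
The Hessian is constant: H = [[10, -2, 6], [-2, 8, 0], [6, 0, 10]].
Leading principal minors: Δ₁ = 10, Δ₂ = 76, Δ₃ = 472.
All leading minors are positive, so H is positive definite: a local minimum.

local minimum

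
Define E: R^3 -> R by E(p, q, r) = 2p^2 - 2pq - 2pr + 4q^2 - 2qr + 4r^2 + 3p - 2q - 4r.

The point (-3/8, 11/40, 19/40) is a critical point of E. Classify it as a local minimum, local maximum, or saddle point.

The Hessian is constant: H = [[4, -2, -2], [-2, 8, -2], [-2, -2, 8]].
Leading principal minors: Δ₁ = 4, Δ₂ = 28, Δ₃ = 160.
All leading minors are positive, so H is positive definite: a local minimum.

local minimum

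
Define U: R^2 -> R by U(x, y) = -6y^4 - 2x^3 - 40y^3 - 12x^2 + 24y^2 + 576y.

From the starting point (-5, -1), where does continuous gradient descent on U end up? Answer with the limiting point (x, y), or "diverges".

(-4, -3)

U is separable, so gradient descent decouples: x follows -∂U/∂x, y follows -∂U/∂y.
∂U/∂x = -6x(x + 4); at x=-5 this is -30, so x increases.
∂U/∂y = -24(y - 2)(y + 3)(y + 4); at y=-1 this is 432, so y decreases.
x converges to its nearest critical value -4 (a local min of the x-part); y converges to -3. The iterate converges to (-4, -3).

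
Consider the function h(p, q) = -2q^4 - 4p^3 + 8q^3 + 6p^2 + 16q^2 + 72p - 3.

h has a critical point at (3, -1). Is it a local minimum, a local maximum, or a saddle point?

local maximum

The mixed partial ∂²h/∂p∂q is 0, so the Hessian at any point is diag(h_pp, h_qq) = diag(12(-2p + 1), 8(-3q^2 + 6q + 4)).
At (3, -1): H = diag(-60, -40).
Both eigenvalues are negative, so H is negative definite: a local maximum.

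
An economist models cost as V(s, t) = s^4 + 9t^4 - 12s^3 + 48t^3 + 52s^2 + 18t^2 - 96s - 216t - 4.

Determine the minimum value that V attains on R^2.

-209

V(s,t) separates as P(s) + Q(t) − 4, so its minimum is min P + min Q − 4.
P'(s) = 4(s - 4)(s - 3)(s - 2) vanishes at s ∈ {2, 3, 4}; Q'(t) = 36(t - 1)(t + 2)(t + 3) vanishes at t ∈ {-3, -2, 1}.
Local minima of P (where P''>0): P(2)=-64, P(4)=-64. Local minima of Q: Q(-3)=243, Q(1)=-141.
So the global minimum of V is P(2) + Q(1) − 4 = -64 − 141 − 4 = -209, attained at (2, 1).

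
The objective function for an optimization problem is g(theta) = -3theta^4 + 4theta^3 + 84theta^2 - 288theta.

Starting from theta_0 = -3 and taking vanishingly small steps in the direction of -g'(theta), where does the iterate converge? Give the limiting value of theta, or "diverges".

g'(theta) = -12(theta - 3)(theta - 2)(theta + 4), so g'(-3) = -360.
Gradient descent moves in the -g' direction, i.e. theta is increasing.
The nearest critical point in that direction is theta = 2, where g'' = 72 > 0 (a local minimum). The iterate converges there.

2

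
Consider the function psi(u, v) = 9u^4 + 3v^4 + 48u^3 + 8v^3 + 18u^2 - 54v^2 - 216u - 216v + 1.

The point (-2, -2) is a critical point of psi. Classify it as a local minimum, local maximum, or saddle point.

local maximum

The mixed partial ∂²psi/∂u∂v is 0, so the Hessian at any point is diag(psi_uu, psi_vv) = diag(36(3u^2 + 8u + 1), 12(3v^2 + 4v - 9)).
At (-2, -2): H = diag(-108, -60).
Both eigenvalues are negative, so H is negative definite: a local maximum.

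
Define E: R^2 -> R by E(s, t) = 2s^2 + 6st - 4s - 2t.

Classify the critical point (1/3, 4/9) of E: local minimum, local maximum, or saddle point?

saddle point

The Hessian of E is constant: H = [[4, 6], [6, 0]].
det(H) = 4·0 − 6² = -36.
Since det(H) < 0, H is indefinite and the critical point is a saddle point.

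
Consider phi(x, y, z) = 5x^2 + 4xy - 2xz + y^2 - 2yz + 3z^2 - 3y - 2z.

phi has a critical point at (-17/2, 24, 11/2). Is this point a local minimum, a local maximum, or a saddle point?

local minimum

The Hessian is constant: H = [[10, 4, -2], [4, 2, -2], [-2, -2, 6]].
Leading principal minors: Δ₁ = 10, Δ₂ = 4, Δ₃ = 8.
All leading minors are positive, so H is positive definite: a local minimum.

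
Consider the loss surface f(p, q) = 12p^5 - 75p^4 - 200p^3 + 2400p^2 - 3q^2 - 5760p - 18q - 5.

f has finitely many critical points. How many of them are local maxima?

2

f separates as a function of p plus a function of q, so ∇f=0 decouples.
∂f/∂p = 60(p - 4)(p - 3)(p - 2)(p + 4) = 0 at p ∈ {-4, 2, 3, 4}; ∂f/∂q = -6(q + 3) = 0 at q ∈ {-3}.
The Hessian is diagonal: diag(f_pp, f_qq). Second derivatives: f_pp(-4)=-20160, f_pp(2)=720, f_pp(3)=-420, f_pp(4)=960; f_qq(-3)=-6.
Local maxima occur where both diagonal entries negative: (-4, -3), (3, -3). Count: 2.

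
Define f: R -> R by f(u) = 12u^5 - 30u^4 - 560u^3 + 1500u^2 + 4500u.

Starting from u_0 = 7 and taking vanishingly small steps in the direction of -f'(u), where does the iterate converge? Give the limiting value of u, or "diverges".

f'(u) = 60(u - 5)(u - 3)(u + 1)(u + 5), so f'(7) = 46080.
Gradient descent moves in the -f' direction, i.e. u is decreasing.
The nearest critical point in that direction is u = 5, where f'' = 7200 > 0 (a local minimum). The iterate converges there.

5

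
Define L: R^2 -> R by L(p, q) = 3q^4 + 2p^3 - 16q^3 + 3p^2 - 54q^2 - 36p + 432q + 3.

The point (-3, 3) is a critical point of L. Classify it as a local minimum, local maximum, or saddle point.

local maximum

The mixed partial ∂²L/∂p∂q is 0, so the Hessian at any point is diag(L_pp, L_qq) = diag(6(2p + 1), 12(3q^2 - 8q - 9)).
At (-3, 3): H = diag(-30, -72).
Both eigenvalues are negative, so H is negative definite: a local maximum.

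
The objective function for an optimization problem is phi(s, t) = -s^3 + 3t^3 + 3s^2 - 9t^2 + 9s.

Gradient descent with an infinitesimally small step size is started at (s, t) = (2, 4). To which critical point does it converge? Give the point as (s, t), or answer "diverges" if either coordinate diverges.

phi is separable, so gradient descent decouples: s follows -∂phi/∂s, t follows -∂phi/∂t.
∂phi/∂s = -3(s - 3)(s + 1); at s=2 this is 9, so s decreases.
∂phi/∂t = 9t(t - 2); at t=4 this is 72, so t decreases.
s converges to its nearest critical value -1 (a local min of the s-part); t converges to 2. The iterate converges to (-1, 2).

(-1, 2)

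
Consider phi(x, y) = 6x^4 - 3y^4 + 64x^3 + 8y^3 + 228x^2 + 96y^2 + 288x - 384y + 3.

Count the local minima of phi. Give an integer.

phi separates as a function of x plus a function of y, so ∇phi=0 decouples.
∂phi/∂x = 24(x + 1)(x + 3)(x + 4) = 0 at x ∈ {-4, -3, -1}; ∂phi/∂y = -12(y - 4)(y - 2)(y + 4) = 0 at y ∈ {-4, 2, 4}.
The Hessian is diagonal: diag(phi_xx, phi_yy). Second derivatives: phi_xx(-4)=72, phi_xx(-3)=-48, phi_xx(-1)=144; phi_yy(-4)=-576, phi_yy(2)=144, phi_yy(4)=-192.
Local minima occur where both diagonal entries positive: (-4, 2), (-1, 2). Count: 2.

2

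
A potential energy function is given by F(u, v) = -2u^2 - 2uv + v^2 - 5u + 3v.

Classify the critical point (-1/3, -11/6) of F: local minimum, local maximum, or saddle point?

The Hessian of F is constant: H = [[-4, -2], [-2, 2]].
det(H) = (-4)·2 − (-2)² = -12.
Since det(H) < 0, H is indefinite and the critical point is a saddle point.

saddle point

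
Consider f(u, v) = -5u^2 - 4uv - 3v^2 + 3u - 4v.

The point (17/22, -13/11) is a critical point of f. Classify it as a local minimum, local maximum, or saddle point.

local maximum

The Hessian of f is constant: H = [[-10, -4], [-4, -6]].
det(H) = (-10)·(-6) − (-4)² = 44.
det(H) > 0 and tr(H) = -16 < 0, so H is negative definite and the point is a local maximum.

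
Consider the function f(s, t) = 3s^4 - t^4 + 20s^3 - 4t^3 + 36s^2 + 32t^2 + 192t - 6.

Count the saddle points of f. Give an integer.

f separates as a function of s plus a function of t, so ∇f=0 decouples.
∂f/∂s = 12s(s + 2)(s + 3) = 0 at s ∈ {-3, -2, 0}; ∂f/∂t = -4(t - 4)(t + 3)(t + 4) = 0 at t ∈ {-4, -3, 4}.
The Hessian is diagonal: diag(f_ss, f_tt). Second derivatives: f_ss(-3)=36, f_ss(-2)=-24, f_ss(0)=72; f_tt(-4)=-32, f_tt(-3)=28, f_tt(4)=-224.
Saddle points occur where the two diagonal entries have opposite signs: (-3, -4), (-3, 4), (-2, -3), (0, -4), (0, 4). Count: 5.

5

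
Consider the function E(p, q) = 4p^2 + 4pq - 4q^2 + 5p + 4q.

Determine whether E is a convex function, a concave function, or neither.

E is quadratic, so its Hessian is the constant matrix H = [[8, 4], [4, -8]].
det(H) = -80, tr(H) = 0.
det(H) < 0, so H is indefinite: neither convex nor concave.

neither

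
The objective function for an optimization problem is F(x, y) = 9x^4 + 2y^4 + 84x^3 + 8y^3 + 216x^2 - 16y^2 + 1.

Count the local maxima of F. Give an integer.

F separates as a function of x plus a function of y, so ∇F=0 decouples.
∂F/∂x = 36x(x + 3)(x + 4) = 0 at x ∈ {-4, -3, 0}; ∂F/∂y = 8y(y - 1)(y + 4) = 0 at y ∈ {-4, 0, 1}.
The Hessian is diagonal: diag(F_xx, F_yy). Second derivatives: F_xx(-4)=144, F_xx(-3)=-108, F_xx(0)=432; F_yy(-4)=160, F_yy(0)=-32, F_yy(1)=40.
Local maxima occur where both diagonal entries negative: (-3, 0). Count: 1.

1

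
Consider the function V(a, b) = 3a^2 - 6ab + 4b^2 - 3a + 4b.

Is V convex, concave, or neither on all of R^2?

V is quadratic, so its Hessian is the constant matrix H = [[6, -6], [-6, 8]].
det(H) = 12, tr(H) = 14.
det(H) > 0 and tr(H) > 0, so H is positive definite everywhere: convex.

convex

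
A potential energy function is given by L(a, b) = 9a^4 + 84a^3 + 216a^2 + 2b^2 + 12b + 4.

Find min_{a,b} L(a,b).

-14

L(a,b) separates as P(a) + Q(b) + 4, so its minimum is min P + min Q + 4.
P'(a) = 36a(a + 3)(a + 4) vanishes at a ∈ {-4, -3, 0}; Q'(b) = 4b + 12 vanishes at b ∈ {-3}.
Local minima of P (where P''>0): P(-4)=384, P(0)=0. Local minima of Q: Q(-3)=-18.
So the global minimum of L is P(0) + Q(-3) + 4 = 0 − 18 + 4 = -14, attained at (0, -3).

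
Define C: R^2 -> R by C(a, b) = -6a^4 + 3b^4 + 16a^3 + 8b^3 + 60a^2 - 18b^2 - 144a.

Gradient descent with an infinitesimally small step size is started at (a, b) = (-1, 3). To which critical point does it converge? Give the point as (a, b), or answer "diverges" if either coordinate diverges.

C is separable, so gradient descent decouples: a follows -∂C/∂a, b follows -∂C/∂b.
∂C/∂a = -24(a - 3)(a - 1)(a + 2); at a=-1 this is -192, so a increases.
∂C/∂b = 12b(b - 1)(b + 3); at b=3 this is 432, so b decreases.
a converges to its nearest critical value 1 (a local min of the a-part); b converges to 1. The iterate converges to (1, 1).

(1, 1)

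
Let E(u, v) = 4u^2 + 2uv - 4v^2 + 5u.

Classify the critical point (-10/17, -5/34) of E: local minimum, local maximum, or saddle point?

The Hessian of E is constant: H = [[8, 2], [2, -8]].
det(H) = 8·(-8) − 2² = -68.
Since det(H) < 0, H is indefinite and the critical point is a saddle point.

saddle point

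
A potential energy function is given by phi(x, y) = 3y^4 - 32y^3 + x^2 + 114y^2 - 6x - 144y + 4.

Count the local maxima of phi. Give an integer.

0

phi separates as a function of x plus a function of y, so ∇phi=0 decouples.
∂phi/∂x = 2(x - 3) = 0 at x ∈ {3}; ∂phi/∂y = 12(y - 4)(y - 3)(y - 1) = 0 at y ∈ {1, 3, 4}.
The Hessian is diagonal: diag(phi_xx, phi_yy). Second derivatives: phi_xx(3)=2; phi_yy(1)=72, phi_yy(3)=-24, phi_yy(4)=36.
Local maxima occur where both diagonal entries negative: none. Count: 0.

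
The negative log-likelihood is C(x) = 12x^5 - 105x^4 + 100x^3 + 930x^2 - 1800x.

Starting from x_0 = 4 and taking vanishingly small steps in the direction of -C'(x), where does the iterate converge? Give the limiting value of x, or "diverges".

5

C'(x) = 60(x - 5)(x - 3)(x - 1)(x + 2), so C'(4) = -1080.
Gradient descent moves in the -C' direction, i.e. x is increasing.
The nearest critical point in that direction is x = 5, where C'' = 3360 > 0 (a local minimum). The iterate converges there.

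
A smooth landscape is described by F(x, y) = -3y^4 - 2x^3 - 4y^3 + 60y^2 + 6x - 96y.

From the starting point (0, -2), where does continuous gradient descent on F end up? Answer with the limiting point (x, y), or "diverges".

(-1, 1)

F is separable, so gradient descent decouples: x follows -∂F/∂x, y follows -∂F/∂y.
∂F/∂x = -6(x - 1)(x + 1); at x=0 this is 6, so x decreases.
∂F/∂y = -12(y - 2)(y - 1)(y + 4); at y=-2 this is -288, so y increases.
x converges to its nearest critical value -1 (a local min of the x-part); y converges to 1. The iterate converges to (-1, 1).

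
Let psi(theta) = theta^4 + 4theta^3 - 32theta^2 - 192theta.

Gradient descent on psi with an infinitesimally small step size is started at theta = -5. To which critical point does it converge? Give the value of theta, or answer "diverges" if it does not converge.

-4

psi'(theta) = 4(theta - 4)(theta + 3)(theta + 4), so psi'(-5) = -72.
Gradient descent moves in the -psi' direction, i.e. theta is increasing.
The nearest critical point in that direction is theta = -4, where psi'' = 32 > 0 (a local minimum). The iterate converges there.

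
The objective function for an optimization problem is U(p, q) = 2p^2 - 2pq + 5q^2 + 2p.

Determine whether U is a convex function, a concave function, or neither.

U is quadratic, so its Hessian is the constant matrix H = [[4, -2], [-2, 10]].
det(H) = 36, tr(H) = 14.
det(H) > 0 and tr(H) > 0, so H is positive definite everywhere: convex.

convex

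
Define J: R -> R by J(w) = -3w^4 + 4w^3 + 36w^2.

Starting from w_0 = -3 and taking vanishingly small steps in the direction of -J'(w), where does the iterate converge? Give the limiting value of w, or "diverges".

J'(w) = -12w(w - 3)(w + 2), so J'(-3) = 216.
Gradient descent moves in the -J' direction, i.e. w is decreasing.
There is no critical point below w=-3, and J' keeps the same sign, so the iterate runs off to −∞.

diverges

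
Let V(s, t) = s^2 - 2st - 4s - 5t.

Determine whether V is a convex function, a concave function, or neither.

V is quadratic, so its Hessian is the constant matrix H = [[2, -2], [-2, 0]].
det(H) = -4, tr(H) = 2.
det(H) < 0, so H is indefinite: neither convex nor concave.

neither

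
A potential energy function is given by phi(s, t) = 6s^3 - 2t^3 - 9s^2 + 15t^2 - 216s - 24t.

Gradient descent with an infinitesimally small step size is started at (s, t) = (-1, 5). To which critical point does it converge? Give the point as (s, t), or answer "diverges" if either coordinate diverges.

phi is separable, so gradient descent decouples: s follows -∂phi/∂s, t follows -∂phi/∂t.
∂phi/∂s = 18(s - 4)(s + 3); at s=-1 this is -180, so s increases.
∂phi/∂t = -6(t - 4)(t - 1); at t=5 this is -24, so t increases.
The t-coordinate has no critical point in that direction and runs off to infinity.

diverges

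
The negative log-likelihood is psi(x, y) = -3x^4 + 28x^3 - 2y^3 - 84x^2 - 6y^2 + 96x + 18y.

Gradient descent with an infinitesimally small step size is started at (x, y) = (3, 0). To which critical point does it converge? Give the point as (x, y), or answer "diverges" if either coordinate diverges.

psi is separable, so gradient descent decouples: x follows -∂psi/∂x, y follows -∂psi/∂y.
∂psi/∂x = -12(x - 4)(x - 2)(x - 1); at x=3 this is 24, so x decreases.
∂psi/∂y = -6(y - 1)(y + 3); at y=0 this is 18, so y decreases.
x converges to its nearest critical value 2 (a local min of the x-part); y converges to -3. The iterate converges to (2, -3).

(2, -3)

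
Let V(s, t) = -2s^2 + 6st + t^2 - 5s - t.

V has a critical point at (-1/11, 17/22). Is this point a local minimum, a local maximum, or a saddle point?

saddle point

The Hessian of V is constant: H = [[-4, 6], [6, 2]].
det(H) = (-4)·2 − 6² = -44.
Since det(H) < 0, H is indefinite and the critical point is a saddle point.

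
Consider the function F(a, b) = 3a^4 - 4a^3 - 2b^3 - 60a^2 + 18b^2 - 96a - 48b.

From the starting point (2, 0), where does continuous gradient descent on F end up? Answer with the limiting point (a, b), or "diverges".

F is separable, so gradient descent decouples: a follows -∂F/∂a, b follows -∂F/∂b.
∂F/∂a = 12(a - 4)(a + 1)(a + 2); at a=2 this is -288, so a increases.
∂F/∂b = -6(b - 4)(b - 2); at b=0 this is -48, so b increases.
a converges to its nearest critical value 4 (a local min of the a-part); b converges to 2. The iterate converges to (4, 2).

(4, 2)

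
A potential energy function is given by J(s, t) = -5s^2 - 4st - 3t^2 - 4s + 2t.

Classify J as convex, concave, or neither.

J is quadratic, so its Hessian is the constant matrix H = [[-10, -4], [-4, -6]].
det(H) = 44, tr(H) = -16.
det(H) > 0 and tr(H) < 0, so H is negative definite everywhere: concave.

concave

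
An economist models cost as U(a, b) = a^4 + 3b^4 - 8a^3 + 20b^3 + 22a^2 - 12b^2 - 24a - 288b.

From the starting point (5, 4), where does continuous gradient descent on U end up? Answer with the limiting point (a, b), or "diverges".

(3, 2)

U is separable, so gradient descent decouples: a follows -∂U/∂a, b follows -∂U/∂b.
∂U/∂a = 4(a - 3)(a - 2)(a - 1); at a=5 this is 96, so a decreases.
∂U/∂b = 12(b - 2)(b + 3)(b + 4); at b=4 this is 1344, so b decreases.
a converges to its nearest critical value 3 (a local min of the a-part); b converges to 2. The iterate converges to (3, 2).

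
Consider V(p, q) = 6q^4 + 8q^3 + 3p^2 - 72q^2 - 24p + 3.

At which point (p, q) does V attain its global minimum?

(4, -3)

V(p,q) separates as A(p) + B(q) + 3, so its minimum is min A + min B + 3.
A'(p) = 6p - 24 vanishes at p ∈ {4}; B'(q) = 24q(q - 2)(q + 3) vanishes at q ∈ {-3, 0, 2}.
Local minima of A (where A''>0): A(4)=-48. Local minima of B: B(-3)=-378, B(2)=-128.
So the global minimum of V is A(4) + B(-3) + 3 = -48 − 378 + 3 = -423, attained at (4, -3).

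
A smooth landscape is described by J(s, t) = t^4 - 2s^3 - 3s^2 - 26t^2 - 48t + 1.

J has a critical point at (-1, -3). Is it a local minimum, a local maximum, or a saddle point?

local minimum

The mixed partial ∂²J/∂s∂t is 0, so the Hessian at any point is diag(J_ss, J_tt) = diag(-6(2s + 1), 4(3t^2 - 13)).
At (-1, -3): H = diag(6, 56).
Both eigenvalues are positive, so H is positive definite: a local minimum.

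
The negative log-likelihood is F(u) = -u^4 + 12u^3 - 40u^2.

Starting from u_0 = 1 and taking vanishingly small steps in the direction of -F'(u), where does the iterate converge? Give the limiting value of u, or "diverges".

4

F'(u) = -4u(u - 5)(u - 4), so F'(1) = -48.
Gradient descent moves in the -F' direction, i.e. u is increasing.
The nearest critical point in that direction is u = 4, where F'' = 16 > 0 (a local minimum). The iterate converges there.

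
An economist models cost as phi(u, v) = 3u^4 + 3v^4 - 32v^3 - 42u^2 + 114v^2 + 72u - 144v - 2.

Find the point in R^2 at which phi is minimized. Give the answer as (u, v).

(-3, 1)

phi(u,v) separates as P(u) + Q(v) − 2, so its minimum is min P + min Q − 2.
P'(u) = 12(u - 2)(u - 1)(u + 3) vanishes at u ∈ {-3, 1, 2}; Q'(v) = 12(v - 4)(v - 3)(v - 1) vanishes at v ∈ {1, 3, 4}.
Local minima of P (where P''>0): P(-3)=-351, P(2)=24. Local minima of Q: Q(1)=-59, Q(4)=-32.
So the global minimum of phi is P(-3) + Q(1) − 2 = -351 − 59 − 2 = -412, attained at (-3, 1).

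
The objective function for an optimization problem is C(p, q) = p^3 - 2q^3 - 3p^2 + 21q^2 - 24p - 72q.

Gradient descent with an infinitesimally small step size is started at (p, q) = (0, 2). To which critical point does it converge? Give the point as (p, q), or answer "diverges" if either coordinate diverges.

C is separable, so gradient descent decouples: p follows -∂C/∂p, q follows -∂C/∂q.
∂C/∂p = 3(p - 4)(p + 2); at p=0 this is -24, so p increases.
∂C/∂q = -6(q - 4)(q - 3); at q=2 this is -12, so q increases.
p converges to its nearest critical value 4 (a local min of the p-part); q converges to 3. The iterate converges to (4, 3).

(4, 3)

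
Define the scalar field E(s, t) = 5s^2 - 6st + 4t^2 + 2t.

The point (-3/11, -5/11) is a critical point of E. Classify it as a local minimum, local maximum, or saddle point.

local minimum

The Hessian of E is constant: H = [[10, -6], [-6, 8]].
det(H) = 10·8 − (-6)² = 44.
det(H) > 0 and tr(H) = 18 > 0, so H is positive definite and the point is a local minimum.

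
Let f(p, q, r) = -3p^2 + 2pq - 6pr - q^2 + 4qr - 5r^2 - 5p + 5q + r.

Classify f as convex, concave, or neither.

f is quadratic, so its Hessian is the constant matrix H = [[-6, 2, -6], [2, -2, 4], [-6, 4, -10]].
Leading principal minors: -6, 8, -8.
Signs alternate −, +, − ⇒ H ≺ 0 ⇒ concave.

concave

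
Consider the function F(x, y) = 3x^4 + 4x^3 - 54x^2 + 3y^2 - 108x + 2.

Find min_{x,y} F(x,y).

-457

F(x,y) separates as P(x) + Q(y) + 2, so its minimum is min P + min Q + 2.
P'(x) = 12(x - 3)(x + 1)(x + 3) vanishes at x ∈ {-3, -1, 3}; Q'(y) = 6y vanishes at y ∈ {0}.
Local minima of P (where P''>0): P(-3)=-27, P(3)=-459. Local minima of Q: Q(0)=0.
So the global minimum of F is P(3) + Q(0) + 2 = -459 + 0 + 2 = -457, attained at (3, 0).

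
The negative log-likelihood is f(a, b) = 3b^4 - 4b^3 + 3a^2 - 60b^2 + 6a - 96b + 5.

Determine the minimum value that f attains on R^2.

f(a,b) separates as P(a) + Q(b) + 5, so its minimum is min P + min Q + 5.
P'(a) = 6a + 6 vanishes at a ∈ {-1}; Q'(b) = 12(b - 4)(b + 1)(b + 2) vanishes at b ∈ {-2, -1, 4}.
Local minima of P (where P''>0): P(-1)=-3. Local minima of Q: Q(-2)=32, Q(4)=-832.
So the global minimum of f is P(-1) + Q(4) + 5 = -3 − 832 + 5 = -830, attained at (-1, 4).

-830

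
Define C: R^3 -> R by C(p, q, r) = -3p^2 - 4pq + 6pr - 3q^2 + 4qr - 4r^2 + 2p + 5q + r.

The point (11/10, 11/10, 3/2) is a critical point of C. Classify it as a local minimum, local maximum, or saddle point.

local maximum

The Hessian is constant: H = [[-6, -4, 6], [-4, -6, 4], [6, 4, -8]].
Leading principal minors: Δ₁ = -6, Δ₂ = 20, Δ₃ = -40.
The minors alternate sign starting negative (−, +, −), so H is negative definite: a local maximum.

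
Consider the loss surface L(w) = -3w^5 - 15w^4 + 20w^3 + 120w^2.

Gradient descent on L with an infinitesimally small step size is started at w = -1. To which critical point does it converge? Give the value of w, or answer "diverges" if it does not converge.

L'(w) = -15w(w - 2)(w + 2)(w + 4), so L'(-1) = -135.
Gradient descent moves in the -L' direction, i.e. w is increasing.
The nearest critical point in that direction is w = 0, where L'' = 240 > 0 (a local minimum). The iterate converges there.

0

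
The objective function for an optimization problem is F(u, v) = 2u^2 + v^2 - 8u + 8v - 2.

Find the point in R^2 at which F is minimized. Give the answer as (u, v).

(2, -4)

F(u,v) separates as P(u) + Q(v) − 2, so its minimum is min P + min Q − 2.
P'(u) = 4u - 8 vanishes at u ∈ {2}; Q'(v) = 2v + 8 vanishes at v ∈ {-4}.
Local minima of P (where P''>0): P(2)=-8. Local minima of Q: Q(-4)=-16.
So the global minimum of F is P(2) + Q(-4) − 2 = -8 − 16 − 2 = -26, attained at (2, -4).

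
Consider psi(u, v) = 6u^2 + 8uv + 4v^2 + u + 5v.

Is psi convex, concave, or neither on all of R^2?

psi is quadratic, so its Hessian is the constant matrix H = [[12, 8], [8, 8]].
det(H) = 32, tr(H) = 20.
det(H) > 0 and tr(H) > 0, so H is positive definite everywhere: convex.

convex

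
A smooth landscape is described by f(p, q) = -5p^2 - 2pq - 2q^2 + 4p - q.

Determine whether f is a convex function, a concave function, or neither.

concave

f is quadratic, so its Hessian is the constant matrix H = [[-10, -2], [-2, -4]].
det(H) = 36, tr(H) = -14.
det(H) > 0 and tr(H) < 0, so H is negative definite everywhere: concave.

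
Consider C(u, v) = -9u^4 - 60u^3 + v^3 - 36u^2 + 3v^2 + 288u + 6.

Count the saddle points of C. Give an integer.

3

C separates as a function of u plus a function of v, so ∇C=0 decouples.
∂C/∂u = -36(u - 1)(u + 2)(u + 4) = 0 at u ∈ {-4, -2, 1}; ∂C/∂v = 3v(v + 2) = 0 at v ∈ {-2, 0}.
The Hessian is diagonal: diag(C_uu, C_vv). Second derivatives: C_uu(-4)=-360, C_uu(-2)=216, C_uu(1)=-540; C_vv(-2)=-6, C_vv(0)=6.
Saddle points occur where the two diagonal entries have opposite signs: (-4, 0), (-2, -2), (1, 0). Count: 3.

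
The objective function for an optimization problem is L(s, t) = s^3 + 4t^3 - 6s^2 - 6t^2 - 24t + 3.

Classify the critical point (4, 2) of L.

local minimum

The mixed partial ∂²L/∂s∂t is 0, so the Hessian at any point is diag(L_ss, L_tt) = diag(6(s - 2), 12(2t - 1)).
At (4, 2): H = diag(12, 36).
Both eigenvalues are positive, so H is positive definite: a local minimum.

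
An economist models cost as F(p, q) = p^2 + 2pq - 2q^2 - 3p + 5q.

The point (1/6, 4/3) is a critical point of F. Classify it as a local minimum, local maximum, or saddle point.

The Hessian of F is constant: H = [[2, 2], [2, -4]].
det(H) = 2·(-4) − 2² = -12.
Since det(H) < 0, H is indefinite and the critical point is a saddle point.

saddle point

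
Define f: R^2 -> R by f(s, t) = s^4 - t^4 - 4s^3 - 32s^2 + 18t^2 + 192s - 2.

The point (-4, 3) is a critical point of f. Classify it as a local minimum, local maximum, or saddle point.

saddle point

The mixed partial ∂²f/∂s∂t is 0, so the Hessian at any point is diag(f_ss, f_tt) = diag(4(3s^2 - 6s - 16), 12(-t^2 + 3)).
At (-4, 3): H = diag(224, -72).
The eigenvalues have opposite signs, so H is indefinite: a saddle point.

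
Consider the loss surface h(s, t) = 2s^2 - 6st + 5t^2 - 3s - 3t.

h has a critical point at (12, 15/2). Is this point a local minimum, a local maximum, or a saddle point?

local minimum

The Hessian of h is constant: H = [[4, -6], [-6, 10]].
det(H) = 4·10 − (-6)² = 4.
det(H) > 0 and tr(H) = 14 > 0, so H is positive definite and the point is a local minimum.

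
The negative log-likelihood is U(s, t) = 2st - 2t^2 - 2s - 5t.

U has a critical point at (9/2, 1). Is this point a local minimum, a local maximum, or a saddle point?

The Hessian of U is constant: H = [[0, 2], [2, -4]].
det(H) = 0·(-4) − 2² = -4.
Since det(H) < 0, H is indefinite and the critical point is a saddle point.

saddle point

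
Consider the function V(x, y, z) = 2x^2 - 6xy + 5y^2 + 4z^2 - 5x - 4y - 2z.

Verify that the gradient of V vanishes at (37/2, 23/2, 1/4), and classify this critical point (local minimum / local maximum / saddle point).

∇V = (4x - 6y - 5, -6x + 10y - 4, 8z - 2); substituting (37/2, 23/2, 1/4) gives ∇V = (0, 0, 0), so (37/2, 23/2, 1/4) is indeed a critical point.
The Hessian is constant: H = [[4, -6, 0], [-6, 10, 0], [0, 0, 8]].
Leading principal minors: Δ₁ = 4, Δ₂ = 4, Δ₃ = 32.
All leading minors are positive, so H is positive definite: a local minimum.

local minimum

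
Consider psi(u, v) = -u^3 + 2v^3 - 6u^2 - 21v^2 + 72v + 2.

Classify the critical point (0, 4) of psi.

saddle point

The mixed partial ∂²psi/∂u∂v is 0, so the Hessian at any point is diag(psi_uu, psi_vv) = diag(-6(u + 2), 6(2v - 7)).
At (0, 4): H = diag(-12, 6).
The eigenvalues have opposite signs, so H is indefinite: a saddle point.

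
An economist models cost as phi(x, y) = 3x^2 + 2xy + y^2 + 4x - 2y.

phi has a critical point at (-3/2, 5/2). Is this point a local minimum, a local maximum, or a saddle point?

The Hessian of phi is constant: H = [[6, 2], [2, 2]].
det(H) = 6·2 − 2² = 8.
det(H) > 0 and tr(H) = 8 > 0, so H is positive definite and the point is a local minimum.

local minimum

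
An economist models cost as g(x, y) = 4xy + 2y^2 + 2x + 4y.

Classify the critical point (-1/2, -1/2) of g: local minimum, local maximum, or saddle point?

The Hessian of g is constant: H = [[0, 4], [4, 4]].
det(H) = 0·4 − 4² = -16.
Since det(H) < 0, H is indefinite and the critical point is a saddle point.

saddle point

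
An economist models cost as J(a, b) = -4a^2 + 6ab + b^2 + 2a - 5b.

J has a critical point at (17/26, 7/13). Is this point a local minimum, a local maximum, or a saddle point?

saddle point

The Hessian of J is constant: H = [[-8, 6], [6, 2]].
det(H) = (-8)·2 − 6² = -52.
Since det(H) < 0, H is indefinite and the critical point is a saddle point.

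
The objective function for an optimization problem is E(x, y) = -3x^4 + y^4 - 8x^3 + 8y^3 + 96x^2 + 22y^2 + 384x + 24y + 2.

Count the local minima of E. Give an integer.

2

E separates as a function of x plus a function of y, so ∇E=0 decouples.
∂E/∂x = -12(x - 4)(x + 2)(x + 4) = 0 at x ∈ {-4, -2, 4}; ∂E/∂y = 4(y + 1)(y + 2)(y + 3) = 0 at y ∈ {-3, -2, -1}.
The Hessian is diagonal: diag(E_xx, E_yy). Second derivatives: E_xx(-4)=-192, E_xx(-2)=144, E_xx(4)=-576; E_yy(-3)=8, E_yy(-2)=-4, E_yy(-1)=8.
Local minima occur where both diagonal entries positive: (-2, -3), (-2, -1). Count: 2.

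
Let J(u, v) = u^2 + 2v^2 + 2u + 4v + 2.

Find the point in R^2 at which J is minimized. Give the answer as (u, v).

(-1, -1)

J(u,v) separates as P(u) + Q(v) + 2, so its minimum is min P + min Q + 2.
P'(u) = 2u + 2 vanishes at u ∈ {-1}; Q'(v) = 4v + 4 vanishes at v ∈ {-1}.
Local minima of P (where P''>0): P(-1)=-1. Local minima of Q: Q(-1)=-2.
So the global minimum of J is P(-1) + Q(-1) + 2 = -1 − 2 + 2 = -1, attained at (-1, -1).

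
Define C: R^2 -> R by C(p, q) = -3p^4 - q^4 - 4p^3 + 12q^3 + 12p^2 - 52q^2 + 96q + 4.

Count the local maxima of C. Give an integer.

4

C separates as a function of p plus a function of q, so ∇C=0 decouples.
∂C/∂p = -12p(p - 1)(p + 2) = 0 at p ∈ {-2, 0, 1}; ∂C/∂q = -4(q - 4)(q - 3)(q - 2) = 0 at q ∈ {2, 3, 4}.
The Hessian is diagonal: diag(C_pp, C_qq). Second derivatives: C_pp(-2)=-72, C_pp(0)=24, C_pp(1)=-36; C_qq(2)=-8, C_qq(3)=4, C_qq(4)=-8.
Local maxima occur where both diagonal entries negative: (-2, 2), (-2, 4), (1, 2), (1, 4). Count: 4.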